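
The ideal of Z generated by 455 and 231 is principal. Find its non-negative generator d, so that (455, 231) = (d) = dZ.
In the PID Z, (a, b) is generated by gcd(a, b). Compute gcd(455, 231) with the extended Euclidean algorithm, tracking rows (r, s, t) with s·455 + t·231 = r:
  row A: (455, 1, 0)   [1·455 + 0·231 = 455]
  row B: (231, 0, 1)   [0·455 + 1·231 = 231]
  455 = 1·231 + 224   → row C = row A − 1·row B = (224, 1, −1)   [check: 1·455 − 1·231 = 224]
  231 = 1·224 + 7   → row D = row B − 1·row C = (7, −1, 2)   [check: −1·455 + 2·231 = 7]
  224 = 32·7 + 0   → remainder 0, stop. gcd = 7 (last nonzero row D).
So gcd(455, 231) = 7, with Bézout identity −1·455 + 2·231 = 7. Containment (⊇): the Bézout identity exhibits 7 as an element of (455, 231), giving (7) ⊆ (455, 231). Containment (⊆): since 7 | 455 and 7 | 231 (455 = 7·65, 231 = 7·33), every Z-linear combination of 455 and 231 is divisible by 7, so (455, 231) ⊆ (7). Therefore (455, 231) = (7), d = 7.

Final answer: (455, 231) = (7); d = 7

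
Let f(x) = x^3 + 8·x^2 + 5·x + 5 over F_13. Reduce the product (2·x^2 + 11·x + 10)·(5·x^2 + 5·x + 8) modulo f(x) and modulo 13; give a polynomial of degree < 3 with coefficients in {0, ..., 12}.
a · b ≡ 9·x^2 + 7·x + 12 (mod f(x))

Multiply as integer polynomials: a · b = 10·x^4 + 65·x^3 + 121·x^2 + 138·x + 80. Reducing coefficients mod 13: a · b ≡ 10·x^4 + 4·x^2 + 8·x + 2. Now divide by f(x) = x^3 + 8·x^2 + 5·x + 5 in F_13[x], eliminating the leading term at each step:
  leading term 10·x^4: subtract (10·x)·f(x) = 10·x^4 + 2·x^3 + 11·x^2 + 11·x, leaving 11·x^3 + 6·x^2 + 10·x + 2 (coefficients mod 13)
  leading term 11·x^3: subtract (11)·f(x) = 11·x^3 + 10·x^2 + 3·x + 3, leaving 9·x^2 + 7·x + 12 (coefficients mod 13)
The degree is now < 3, so this is the remainder. Hence a · b ≡ 9·x^2 + 7·x + 12 in F_13[x]/(f).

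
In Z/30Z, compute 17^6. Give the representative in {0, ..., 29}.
Use repeated squaring. Binary(6) = 110. Walk through the bits of the exponent 6 left-to-right: at each bit after the leading one, square the running value, then multiply by 17 if the bit is 1 (always reducing mod 30):
  bit 1 = 1 (leading): start with 17.
  bit 2 = 1: square 17^2 = 289 ≡ 19; bit is 1, so multiply 19·17 = 323 ≡ 23 (mod 30).
  bit 3 = 0: square 23^2 = 529 ≡ 19 (mod 30).
Final value: 17^6 ≡ 19 (mod 30).

Final answer: 19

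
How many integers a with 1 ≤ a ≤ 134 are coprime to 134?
66

The number of a ∈ {1, ..., 134} with gcd(a, 134) = 1 is by definition Euler's totient φ(134). φ is multiplicative, with φ(p^e) = p^e − p^(e−1). Factorise 134 = 2 · 67. Then
  φ(134) = (2 − 1) · (67 − 1) = 1 · 66 = 66.
So there are 66 such integers.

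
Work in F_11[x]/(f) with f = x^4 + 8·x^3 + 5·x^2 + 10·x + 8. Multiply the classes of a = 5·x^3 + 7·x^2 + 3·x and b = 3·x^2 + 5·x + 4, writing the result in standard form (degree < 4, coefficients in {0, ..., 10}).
a · b ≡ 9·x^3 + 10·x^2 + 5·x + 9 (mod f(x))

Multiply as integer polynomials: a · b = 15·x^5 + 46·x^4 + 64·x^3 + 43·x^2 + 12·x. Reducing coefficients mod 11: a · b ≡ 4·x^5 + 2·x^4 + 9·x^3 + 10·x^2 + x. Now divide by f(x) = x^4 + 8·x^3 + 5·x^2 + 10·x + 8 in F_11[x], eliminating the leading term at each step:
  leading term 4·x^5: subtract (4·x)·f(x) = 4·x^5 + 10·x^4 + 9·x^3 + 7·x^2 + 10·x, leaving 3·x^4 + 3·x^2 + 2·x (coefficients mod 11)
  leading term 3·x^4: subtract (3)·f(x) = 3·x^4 + 2·x^3 + 4·x^2 + 8·x + 2, leaving 9·x^3 + 10·x^2 + 5·x + 9 (coefficients mod 11)
The degree is now < 4, so this is the remainder. Hence a · b ≡ 9·x^3 + 10·x^2 + 5·x + 9 in F_11[x]/(f).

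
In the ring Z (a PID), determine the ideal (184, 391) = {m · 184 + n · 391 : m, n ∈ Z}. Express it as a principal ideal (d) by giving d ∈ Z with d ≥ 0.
In the PID Z, (a, b) is generated by gcd(a, b). Compute gcd(391, 184) with the extended Euclidean algorithm, tracking rows (r, s, t) with s·391 + t·184 = r:
  row A: (391, 1, 0)   [1·391 + 0·184 = 391]
  row B: (184, 0, 1)   [0·391 + 1·184 = 184]
  391 = 2·184 + 23   → row C = row A − 2·row B = (23, 1, −2)   [check: 1·391 − 2·184 = 23]
  184 = 8·23 + 0   → remainder 0, stop. gcd = 23 (last nonzero row C).
So gcd(184, 391) = 23, with Bézout identity 1·391 − 2·184 = 23. Containment (⊇): the Bézout identity exhibits 23 as an element of (184, 391), giving (23) ⊆ (184, 391). Containment (⊆): since 23 | 184 and 23 | 391 (184 = 23·8, 391 = 23·17), every Z-linear combination of 184 and 391 is divisible by 23, so (184, 391) ⊆ (23). Therefore (184, 391) = (23), d = 23.

Final answer: (184, 391) = (23); d = 23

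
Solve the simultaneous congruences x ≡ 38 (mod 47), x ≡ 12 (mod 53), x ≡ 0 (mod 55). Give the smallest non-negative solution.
The moduli 47, 53, 55 are pairwise coprime, so by the CRT there is a unique solution mod 47·53·55 = 137005.
Solve by successive substitution. Start with x ≡ 38 (mod 47).
  Combine with x ≡ 12 (mod 53): write x = 38 + 47·t and require 38 + 47·t ≡ 12 (mod 53), i.e. 47·t ≡ 12 − 38 ≡ 27 (mod 53). Since 47^(−1) ≡ 44 (mod 53), t ≡ 44·27 ≡ 22 (mod 53). So x ≡ 38 + 47·22 = 1072 (mod 2491).
  Combine with x ≡ 0 (mod 55): write x = 1072 + 2491·t and require 1072 + 2491·t ≡ 0 (mod 55), i.e. 2491·t ≡ 0 − 1072 ≡ 28 (mod 55). Since 2491^(−1) ≡ 31 (mod 55) (2491 ≡ 16 (mod 55)), t ≡ 31·28 ≡ 43 (mod 55). So x ≡ 1072 + 2491·43 = 108185 (mod 137005).
Unique solution in [0, 137005): x = 108185.

Final answer: x ≡ 108185 (mod 137005); the representative in [0, 137005) is 108185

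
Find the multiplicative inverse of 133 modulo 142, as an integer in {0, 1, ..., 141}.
Apply the extended Euclidean algorithm to (142, 133), tracking rows (r, s, t) with s·142 + t·133 = r. Each division r_prev = q·r_cur + r_new produces the new row as (previous row) − q·(current row):
  row A: (142, 1, 0)   [1·142 + 0·133 = 142]
  row B: (133, 0, 1)   [0·142 + 1·133 = 133]
  142 = 1·133 + 9   → row C = row A − 1·row B = (9, 1, −1)   [check: 1·142 − 1·133 = 9]
  133 = 14·9 + 7   → row D = row B − 14·row C = (7, −14, 15)   [check: −14·142 + 15·133 = 7]
  9 = 1·7 + 2   → row E = row C − 1·row D = (2, 15, −16)   [check: 15·142 − 16·133 = 2]
  7 = 3·2 + 1   → row F = row D − 3·row E = (1, −59, 63)   [check: −59·142 + 63·133 = 1]
  2 = 2·1 + 0   → remainder 0, stop. gcd = 1 (last nonzero row F).
The gcd is 1, so 133 is invertible mod 142. The last nonzero row gives −59·142 + 63·133 = 1, so t = 63. So 133^(−1) ≡ 63 (mod 142). Verify: 133 · 63 = 8379 ≡ 1 (mod 142). ✓

Final answer: 133^(−1) ≡ 63 (mod 142)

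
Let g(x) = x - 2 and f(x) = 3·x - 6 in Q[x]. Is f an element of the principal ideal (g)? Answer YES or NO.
In Q[x] the ideal (g) consists of all multiples of g, so f ∈ (g) iff g | f, i.e. iff the remainder of f on division by g is 0. Divide f by g (g is monic, so eliminate the leading term of the running remainder at each step):
  leading term 3·x: subtract (3)·g(x) = 3·x - 6, leaving 0
The remainder is 0, so f(x) = g(x) · h(x) with h(x) = 3. Hence g | f, i.e. f ∈ (g).

Final answer: YES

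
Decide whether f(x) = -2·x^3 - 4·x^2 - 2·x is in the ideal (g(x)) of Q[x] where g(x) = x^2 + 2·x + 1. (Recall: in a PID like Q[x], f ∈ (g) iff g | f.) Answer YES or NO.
In Q[x] the ideal (g) consists of all multiples of g, so f ∈ (g) iff g | f, i.e. iff the remainder of f on division by g is 0. Divide f by g (g is monic, so eliminate the leading term of the running remainder at each step):
  leading term -2·x^3: subtract (-2·x)·g(x) = -2·x^3 - 4·x^2 - 2·x, leaving 0
The remainder is 0, so f(x) = g(x) · h(x) with h(x) = -2·x. Hence g | f, i.e. f ∈ (g).

Final answer: YES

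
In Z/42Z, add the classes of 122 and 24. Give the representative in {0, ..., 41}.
20

Reduce the summands first: 122 ≡ 38 (mod 42), so 122 + 24 ≡ 38 + 24 (mod 42). 38 + 24 = 62; 62 = 1·42 + 20, so (122 + 24) mod 42 = 20.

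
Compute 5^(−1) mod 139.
5^(−1) ≡ 28 (mod 139)

Apply the extended Euclidean algorithm to (139, 5), tracking rows (r, s, t) with s·139 + t·5 = r. Each division r_prev = q·r_cur + r_new produces the new row as (previous row) − q·(current row):
  row A: (139, 1, 0)   [1·139 + 0·5 = 139]
  row B: (5, 0, 1)   [0·139 + 1·5 = 5]
  139 = 27·5 + 4   → row C = row A − 27·row B = (4, 1, −27)   [check: 1·139 − 27·5 = 4]
  5 = 1·4 + 1   → row D = row B − 1·row C = (1, −1, 28)   [check: −1·139 + 28·5 = 1]
  4 = 4·1 + 0   → remainder 0, stop. gcd = 1 (last nonzero row D).
The gcd is 1, so 5 is invertible mod 139. The last nonzero row gives −1·139 + 28·5 = 1, so t = 28. So 5^(−1) ≡ 28 (mod 139). Verify: 5 · 28 = 140 ≡ 1 (mod 139). ✓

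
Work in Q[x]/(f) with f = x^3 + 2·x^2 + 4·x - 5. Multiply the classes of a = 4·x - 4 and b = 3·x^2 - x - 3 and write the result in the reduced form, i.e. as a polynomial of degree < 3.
a · b ≡ -40·x^2 - 56·x + 72 (mod f(x))

First multiply in Q[x] without reducing: a · b = 12·x^3 - 16·x^2 - 8·x + 12. Now divide by f(x) = x^3 + 2·x^2 + 4·x - 5, eliminating the leading term at each step:
  leading term 12·x^3: subtract (12)·f(x) = 12·x^3 + 24·x^2 + 48·x - 60, leaving -40·x^2 - 56·x + 72
The degree is now < 3, so this is the remainder. Hence a · b ≡ -40·x^2 - 56·x + 72 in Q[x]/(f).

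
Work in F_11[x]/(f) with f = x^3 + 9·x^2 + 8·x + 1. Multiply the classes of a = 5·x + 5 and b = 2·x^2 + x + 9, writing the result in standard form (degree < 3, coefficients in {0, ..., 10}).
Multiply as integer polynomials: a · b = 10·x^3 + 15·x^2 + 50·x + 45. Reducing coefficients mod 11: a · b ≡ 10·x^3 + 4·x^2 + 6·x + 1. Now divide by f(x) = x^3 + 9·x^2 + 8·x + 1 in F_11[x], eliminating the leading term at each step:
  leading term 10·x^3: subtract (10)·f(x) = 10·x^3 + 2·x^2 + 3·x + 10, leaving 2·x^2 + 3·x + 2 (coefficients mod 11)
The degree is now < 3, so this is the remainder. Hence a · b ≡ 2·x^2 + 3·x + 2 in F_11[x]/(f).

Final answer: a · b ≡ 2·x^2 + 3·x + 2 (mod f(x))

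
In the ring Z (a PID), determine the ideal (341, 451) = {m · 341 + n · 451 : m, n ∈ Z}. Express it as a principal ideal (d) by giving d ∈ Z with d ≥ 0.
(341, 451) = (11); d = 11

In the PID Z, (a, b) is generated by gcd(a, b). Compute gcd(451, 341) with the extended Euclidean algorithm, tracking rows (r, s, t) with s·451 + t·341 = r:
  row A: (451, 1, 0)   [1·451 + 0·341 = 451]
  row B: (341, 0, 1)   [0·451 + 1·341 = 341]
  451 = 1·341 + 110   → row C = row A − 1·row B = (110, 1, −1)   [check: 1·451 − 1·341 = 110]
  341 = 3·110 + 11   → row D = row B − 3·row C = (11, −3, 4)   [check: −3·451 + 4·341 = 11]
  110 = 10·11 + 0   → remainder 0, stop. gcd = 11 (last nonzero row D).
So gcd(341, 451) = 11, with Bézout identity −3·451 + 4·341 = 11. Containment (⊇): the Bézout identity exhibits 11 as an element of (341, 451), giving (11) ⊆ (341, 451). Containment (⊆): since 11 | 341 and 11 | 451 (341 = 11·31, 451 = 11·41), every Z-linear combination of 341 and 451 is divisible by 11, so (341, 451) ⊆ (11). Therefore (341, 451) = (11), d = 11.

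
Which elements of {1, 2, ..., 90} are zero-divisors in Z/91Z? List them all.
An element a ∈ Z/91Z (with a ≠ 0) is a zero-divisor iff gcd(a, 91) > 1 (because a is a unit precisely when gcd(a, n) = 1, and in Z/nZ every nonzero, non-unit element is a zero-divisor). Scan a = 1, ..., 90 and keep those with gcd(a, 91) > 1:
  gcd(7, 91) = 7, gcd(13, 91) = 13, gcd(14, 91) = 7, gcd(21, 91) = 7, gcd(26, 91) = 13, gcd(28, 91) = 7, gcd(35, 91) = 7, gcd(39, 91) = 13, gcd(42, 91) = 7, gcd(49, 91) = 7, gcd(52, 91) = 13, gcd(56, 91) = 7, gcd(63, 91) = 7, gcd(65, 91) = 13, gcd(70, 91) = 7, gcd(77, 91) = 7, gcd(78, 91) = 13, gcd(84, 91) = 7.
All other a ∈ {1, ..., 90} have gcd(a, 91) = 1 and are units. So the nonzero zero-divisors are exactly the 18 values of a appearing in this scan.

Final answer: nonzero zero-divisors of Z/91Z = {7, 13, 14, 21, 26, 28, 35, 39, 42, 49, 52, 56, 63, 65, 70, 77, 78, 84}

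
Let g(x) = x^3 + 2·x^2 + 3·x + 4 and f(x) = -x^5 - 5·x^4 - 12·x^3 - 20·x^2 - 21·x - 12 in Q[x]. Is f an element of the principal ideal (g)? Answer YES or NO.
In Q[x] the ideal (g) consists of all multiples of g, so f ∈ (g) iff g | f, i.e. iff the remainder of f on division by g is 0. Divide f by g (g is monic, so eliminate the leading term of the running remainder at each step):
  leading term -x^5: subtract (-x^2)·g(x) = -x^5 - 2·x^4 - 3·x^3 - 4·x^2, leaving -3·x^4 - 9·x^3 - 16·x^2 - 21·x - 12
  leading term -3·x^4: subtract (-3·x)·g(x) = -3·x^4 - 6·x^3 - 9·x^2 - 12·x, leaving -3·x^3 - 7·x^2 - 9·x - 12
  leading term -3·x^3: subtract (-3)·g(x) = -3·x^3 - 6·x^2 - 9·x - 12, leaving -x^2
The remainder r(x) = -x^2 ≠ 0 (and deg r < deg g), so g ∤ f, i.e. f ∉ (g).

Final answer: NO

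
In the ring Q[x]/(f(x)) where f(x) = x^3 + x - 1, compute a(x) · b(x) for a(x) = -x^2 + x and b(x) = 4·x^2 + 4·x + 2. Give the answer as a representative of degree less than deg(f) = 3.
First multiply in Q[x] without reducing: a · b = -4·x^4 + 2·x^2 + 2·x. Now divide by f(x) = x^3 + x - 1, eliminating the leading term at each step:
  leading term -4·x^4: subtract (-4·x)·f(x) = -4·x^4 - 4·x^2 + 4·x, leaving 6·x^2 - 2·x
The degree is now < 3, so this is the remainder. Hence a · b ≡ 6·x^2 - 2·x in Q[x]/(f).

Final answer: a · b ≡ 6·x^2 - 2·x (mod f(x))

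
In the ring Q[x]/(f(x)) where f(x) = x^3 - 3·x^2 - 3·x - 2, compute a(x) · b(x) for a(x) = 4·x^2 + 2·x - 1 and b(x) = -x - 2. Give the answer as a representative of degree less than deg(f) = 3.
a · b ≡ -22·x^2 - 15·x - 6 (mod f(x))

First multiply in Q[x] without reducing: a · b = -4·x^3 - 10·x^2 - 3·x + 2. Now divide by f(x) = x^3 - 3·x^2 - 3·x - 2, eliminating the leading term at each step:
  leading term -4·x^3: subtract (-4)·f(x) = -4·x^3 + 12·x^2 + 12·x + 8, leaving -22·x^2 - 15·x - 6
The degree is now < 3, so this is the remainder. Hence a · b ≡ -22·x^2 - 15·x - 6 in Q[x]/(f).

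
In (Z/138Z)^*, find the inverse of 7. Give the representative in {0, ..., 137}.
Apply the extended Euclidean algorithm to (138, 7), tracking rows (r, s, t) with s·138 + t·7 = r. Each division r_prev = q·r_cur + r_new produces the new row as (previous row) − q·(current row):
  row A: (138, 1, 0)   [1·138 + 0·7 = 138]
  row B: (7, 0, 1)   [0·138 + 1·7 = 7]
  138 = 19·7 + 5   → row C = row A − 19·row B = (5, 1, −19)   [check: 1·138 − 19·7 = 5]
  7 = 1·5 + 2   → row D = row B − 1·row C = (2, −1, 20)   [check: −1·138 + 20·7 = 2]
  5 = 2·2 + 1   → row E = row C − 2·row D = (1, 3, −59)   [check: 3·138 − 59·7 = 1]
  2 = 2·1 + 0   → remainder 0, stop. gcd = 1 (last nonzero row E).
The gcd is 1, so 7 is invertible mod 138. The last nonzero row gives 3·138 − 59·7 = 1, so t = −59. So 7^(−1) ≡ −59 ≡ 79 (mod 138). Verify: 7 · 79 = 553 ≡ 1 (mod 138). ✓

Final answer: 7^(−1) ≡ 79 (mod 138)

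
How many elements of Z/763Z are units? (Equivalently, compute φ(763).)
Z/763Z has φ(763) = 648 units

An element a ∈ Z/763Z is a unit iff gcd(a, 763) = 1, so the number of units is φ(763). φ is multiplicative, with φ(p^e) = p^e − p^(e−1). Factorise 763 = 7 · 109. Then
  φ(763) = (7 − 1) · (109 − 1) = 6 · 108 = 648.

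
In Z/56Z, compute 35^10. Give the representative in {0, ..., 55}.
49

Use repeated squaring. Binary(10) = 1010. Walk through the bits of the exponent 10 left-to-right: at each bit after the leading one, square the running value, then multiply by 35 if the bit is 1 (always reducing mod 56):
  bit 1 = 1 (leading): start with 35.
  bit 2 = 0: square 35^2 = 1225 ≡ 49 (mod 56).
  bit 3 = 1: square 49^2 = 2401 ≡ 49; bit is 1, so multiply 49·35 = 1715 ≡ 35 (mod 56).
  bit 4 = 0: square 35^2 = 1225 ≡ 49 (mod 56).
Final value: 35^10 ≡ 49 (mod 56).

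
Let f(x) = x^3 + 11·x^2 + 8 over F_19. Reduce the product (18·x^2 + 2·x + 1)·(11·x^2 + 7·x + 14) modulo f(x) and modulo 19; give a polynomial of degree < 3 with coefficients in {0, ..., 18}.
Multiply as integer polynomials: a · b = 198·x^4 + 148·x^3 + 277·x^2 + 35·x + 14. Reducing coefficients mod 19: a · b ≡ 8·x^4 + 15·x^3 + 11·x^2 + 16·x + 14. Now divide by f(x) = x^3 + 11·x^2 + 8 in F_19[x], eliminating the leading term at each step:
  leading term 8·x^4: subtract (8·x)·f(x) = 8·x^4 + 12·x^3 + 7·x, leaving 3·x^3 + 11·x^2 + 9·x + 14 (coefficients mod 19)
  leading term 3·x^3: subtract (3)·f(x) = 3·x^3 + 14·x^2 + 5, leaving 16·x^2 + 9·x + 9 (coefficients mod 19)
The degree is now < 3, so this is the remainder. Hence a · b ≡ 16·x^2 + 9·x + 9 in F_19[x]/(f).

Final answer: a · b ≡ 16·x^2 + 9·x + 9 (mod f(x))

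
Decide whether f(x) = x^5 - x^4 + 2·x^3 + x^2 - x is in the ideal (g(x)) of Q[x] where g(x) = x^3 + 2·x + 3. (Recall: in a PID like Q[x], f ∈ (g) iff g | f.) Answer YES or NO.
NO

In Q[x] the ideal (g) consists of all multiples of g, so f ∈ (g) iff g | f, i.e. iff the remainder of f on division by g is 0. Divide f by g (g is monic, so eliminate the leading term of the running remainder at each step):
  leading term x^5: subtract (x^2)·g(x) = x^5 + 2·x^3 + 3·x^2, leaving -x^4 - 2·x^2 - x
  leading term -x^4: subtract (-x)·g(x) = -x^4 - 2·x^2 - 3·x, leaving 2·x
The remainder r(x) = 2·x ≠ 0 (and deg r < deg g), so g ∤ f, i.e. f ∉ (g).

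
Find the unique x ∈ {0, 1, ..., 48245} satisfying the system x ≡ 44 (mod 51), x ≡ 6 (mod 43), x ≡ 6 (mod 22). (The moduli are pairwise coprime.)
x ≡ 4736 (mod 48246); the representative in [0, 48246) is 4736

The moduli 51, 43, 22 are pairwise coprime, so by the CRT there is a unique solution mod 51·43·22 = 48246.
Solve by successive substitution. Start with x ≡ 44 (mod 51).
  Combine with x ≡ 6 (mod 43): write x = 44 + 51·t and require 44 + 51·t ≡ 6 (mod 43), i.e. 51·t ≡ 6 − 44 ≡ 5 (mod 43). Since 51^(−1) ≡ 27 (mod 43) (51 ≡ 8 (mod 43)), t ≡ 27·5 ≡ 6 (mod 43). So x ≡ 44 + 51·6 = 350 (mod 2193).
  Combine with x ≡ 6 (mod 22): write x = 350 + 2193·t and require 350 + 2193·t ≡ 6 (mod 22), i.e. 2193·t ≡ 6 − 350 ≡ 8 (mod 22). Since 2193^(−1) ≡ 3 (mod 22) (2193 ≡ 15 (mod 22)), t ≡ 3·8 ≡ 2 (mod 22). So x ≡ 350 + 2193·2 = 4736 (mod 48246).
Unique solution in [0, 48246): x = 4736.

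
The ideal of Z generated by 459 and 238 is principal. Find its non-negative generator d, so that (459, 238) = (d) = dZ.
(459, 238) = (17); d = 17

In the PID Z, (a, b) is generated by gcd(a, b). Compute gcd(459, 238) with the extended Euclidean algorithm, tracking rows (r, s, t) with s·459 + t·238 = r:
  row A: (459, 1, 0)   [1·459 + 0·238 = 459]
  row B: (238, 0, 1)   [0·459 + 1·238 = 238]
  459 = 1·238 + 221   → row C = row A − 1·row B = (221, 1, −1)   [check: 1·459 − 1·238 = 221]
  238 = 1·221 + 17   → row D = row B − 1·row C = (17, −1, 2)   [check: −1·459 + 2·238 = 17]
  221 = 13·17 + 0   → remainder 0, stop. gcd = 17 (last nonzero row D).
So gcd(459, 238) = 17, with Bézout identity −1·459 + 2·238 = 17. Containment (⊇): the Bézout identity exhibits 17 as an element of (459, 238), giving (17) ⊆ (459, 238). Containment (⊆): since 17 | 459 and 17 | 238 (459 = 17·27, 238 = 17·14), every Z-linear combination of 459 and 238 is divisible by 17, so (459, 238) ⊆ (17). Therefore (459, 238) = (17), d = 17.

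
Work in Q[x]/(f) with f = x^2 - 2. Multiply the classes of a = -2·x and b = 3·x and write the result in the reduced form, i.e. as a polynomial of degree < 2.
a · b ≡ -12 (mod f(x))

First multiply in Q[x] without reducing: a · b = -6·x^2. Now divide by f(x) = x^2 - 2, eliminating the leading term at each step:
  leading term -6·x^2: subtract (-6)·f(x) = 12 - 6·x^2, leaving -12
The degree is now < 2, so this is the remainder. Hence a · b ≡ -12 in Q[x]/(f).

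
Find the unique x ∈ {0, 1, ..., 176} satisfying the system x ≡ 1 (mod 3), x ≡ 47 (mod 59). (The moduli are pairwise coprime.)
The moduli 3, 59 are pairwise coprime, so by the CRT there is a unique solution mod 3·59 = 177.
Solve by successive substitution. Start with x ≡ 1 (mod 3).
  Combine with x ≡ 47 (mod 59): write x = 1 + 3·t and require 1 + 3·t ≡ 47 (mod 59), i.e. 3·t ≡ 47 − 1 ≡ 46 (mod 59). Since 3^(−1) ≡ 20 (mod 59), t ≡ 20·46 ≡ 35 (mod 59). So x ≡ 1 + 3·35 = 106 (mod 177).
Unique solution in [0, 177): x = 106.

Final answer: x ≡ 106 (mod 177); the representative in [0, 177) is 106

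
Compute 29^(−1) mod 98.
29^(−1) ≡ 71 (mod 98)

Apply the extended Euclidean algorithm to (98, 29), tracking rows (r, s, t) with s·98 + t·29 = r. Each division r_prev = q·r_cur + r_new produces the new row as (previous row) − q·(current row):
  row A: (98, 1, 0)   [1·98 + 0·29 = 98]
  row B: (29, 0, 1)   [0·98 + 1·29 = 29]
  98 = 3·29 + 11   → row C = row A − 3·row B = (11, 1, −3)   [check: 1·98 − 3·29 = 11]
  29 = 2·11 + 7   → row D = row B − 2·row C = (7, −2, 7)   [check: −2·98 + 7·29 = 7]
  11 = 1·7 + 4   → row E = row C − 1·row D = (4, 3, −10)   [check: 3·98 − 10·29 = 4]
  7 = 1·4 + 3   → row F = row D − 1·row E = (3, −5, 17)   [check: −5·98 + 17·29 = 3]
  4 = 1·3 + 1   → row G = row E − 1·row F = (1, 8, −27)   [check: 8·98 − 27·29 = 1]
  3 = 3·1 + 0   → remainder 0, stop. gcd = 1 (last nonzero row G).
The gcd is 1, so 29 is invertible mod 98. The last nonzero row gives 8·98 − 27·29 = 1, so t = −27. So 29^(−1) ≡ −27 ≡ 71 (mod 98). Verify: 29 · 71 = 2059 ≡ 1 (mod 98). ✓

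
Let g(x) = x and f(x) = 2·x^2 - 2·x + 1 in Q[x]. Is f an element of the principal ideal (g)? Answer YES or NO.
NO

In Q[x] the ideal (g) consists of all multiples of g, so f ∈ (g) iff g | f, i.e. iff the remainder of f on division by g is 0. Divide f by g (g is monic, so eliminate the leading term of the running remainder at each step):
  leading term 2·x^2: subtract (2·x)·g(x) = 2·x^2, leaving 1 - 2·x
  leading term -2·x: subtract (-2)·g(x) = -2·x, leaving 1
The remainder r(x) = 1 ≠ 0 (and deg r < deg g), so g ∤ f, i.e. f ∉ (g).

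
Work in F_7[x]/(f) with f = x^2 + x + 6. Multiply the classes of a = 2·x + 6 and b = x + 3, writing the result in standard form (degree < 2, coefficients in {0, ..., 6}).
a · b ≡ 3·x + 6 (mod f(x))

Multiply as integer polynomials: a · b = 2·x^2 + 12·x + 18. Reducing coefficients mod 7: a · b ≡ 2·x^2 + 5·x + 4. Now divide by f(x) = x^2 + x + 6 in F_7[x], eliminating the leading term at each step:
  leading term 2·x^2: subtract (2)·f(x) = 2·x^2 + 2·x + 5, leaving 3·x + 6 (coefficients mod 7)
The degree is now < 2, so this is the remainder. Hence a · b ≡ 3·x + 6 in F_7[x]/(f).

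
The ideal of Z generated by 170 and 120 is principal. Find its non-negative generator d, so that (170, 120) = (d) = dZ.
In the PID Z, (a, b) is generated by gcd(a, b). Compute gcd(170, 120) with the extended Euclidean algorithm, tracking rows (r, s, t) with s·170 + t·120 = r:
  row A: (170, 1, 0)   [1·170 + 0·120 = 170]
  row B: (120, 0, 1)   [0·170 + 1·120 = 120]
  170 = 1·120 + 50   → row C = row A − 1·row B = (50, 1, −1)   [check: 1·170 − 1·120 = 50]
  120 = 2·50 + 20   → row D = row B − 2·row C = (20, −2, 3)   [check: −2·170 + 3·120 = 20]
  50 = 2·20 + 10   → row E = row C − 2·row D = (10, 5, −7)   [check: 5·170 − 7·120 = 10]
  20 = 2·10 + 0   → remainder 0, stop. gcd = 10 (last nonzero row E).
So gcd(170, 120) = 10, with Bézout identity 5·170 − 7·120 = 10. Containment (⊇): the Bézout identity exhibits 10 as an element of (170, 120), giving (10) ⊆ (170, 120). Containment (⊆): since 10 | 170 and 10 | 120 (170 = 10·17, 120 = 10·12), every Z-linear combination of 170 and 120 is divisible by 10, so (170, 120) ⊆ (10). Therefore (170, 120) = (10), d = 10.

Final answer: (170, 120) = (10); d = 10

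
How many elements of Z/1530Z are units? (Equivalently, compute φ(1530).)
Z/1530Z has φ(1530) = 384 units

An element a ∈ Z/1530Z is a unit iff gcd(a, 1530) = 1, so the number of units is φ(1530). φ is multiplicative, with φ(p^e) = p^e − p^(e−1). Factorise 1530 = 2 · 3^2 · 5 · 17. Then
  φ(1530) = (2 − 1) · (3^2 − 3^1) · (5 − 1) · (17 − 1) = 1 · 6 · 4 · 16 = 384.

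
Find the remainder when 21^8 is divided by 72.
Use repeated squaring. Binary(8) = 1000. Walk through the bits of the exponent 8 left-to-right: at each bit after the leading one, square the running value, then multiply by 21 if the bit is 1 (always reducing mod 72):
  bit 1 = 1 (leading): start with 21.
  bit 2 = 0: square 21^2 = 441 ≡ 9 (mod 72).
  bit 3 = 0: square 9^2 = 81 ≡ 9 (mod 72).
  bit 4 = 0: square 9^2 = 81 ≡ 9 (mod 72).
Final value: 21^8 ≡ 9 (mod 72).

Final answer: 9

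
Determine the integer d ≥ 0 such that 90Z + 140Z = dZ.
(90, 140) = (10); d = 10

In the PID Z, (a, b) is generated by gcd(a, b). Compute gcd(140, 90) with the extended Euclidean algorithm, tracking rows (r, s, t) with s·140 + t·90 = r:
  row A: (140, 1, 0)   [1·140 + 0·90 = 140]
  row B: (90, 0, 1)   [0·140 + 1·90 = 90]
  140 = 1·90 + 50   → row C = row A − 1·row B = (50, 1, −1)   [check: 1·140 − 1·90 = 50]
  90 = 1·50 + 40   → row D = row B − 1·row C = (40, −1, 2)   [check: −1·140 + 2·90 = 40]
  50 = 1·40 + 10   → row E = row C − 1·row D = (10, 2, −3)   [check: 2·140 − 3·90 = 10]
  40 = 4·10 + 0   → remainder 0, stop. gcd = 10 (last nonzero row E).
So gcd(90, 140) = 10, with Bézout identity 2·140 − 3·90 = 10. Containment (⊇): the Bézout identity exhibits 10 as an element of (90, 140), giving (10) ⊆ (90, 140). Containment (⊆): since 10 | 90 and 10 | 140 (90 = 10·9, 140 = 10·14), every Z-linear combination of 90 and 140 is divisible by 10, so (90, 140) ⊆ (10). Therefore (90, 140) = (10), d = 10.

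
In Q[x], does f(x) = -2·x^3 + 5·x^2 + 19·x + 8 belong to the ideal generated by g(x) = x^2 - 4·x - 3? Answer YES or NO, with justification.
NO

In Q[x] the ideal (g) consists of all multiples of g, so f ∈ (g) iff g | f, i.e. iff the remainder of f on division by g is 0. Divide f by g (g is monic, so eliminate the leading term of the running remainder at each step):
  leading term -2·x^3: subtract (-2·x)·g(x) = -2·x^3 + 8·x^2 + 6·x, leaving -3·x^2 + 13·x + 8
  leading term -3·x^2: subtract (-3)·g(x) = -3·x^2 + 12·x + 9, leaving x - 1
The remainder r(x) = x - 1 ≠ 0 (and deg r < deg g), so g ∤ f, i.e. f ∉ (g).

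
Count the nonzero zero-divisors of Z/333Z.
Z/333Z has 116 nonzero zero-divisors

In Z/333Z each nonzero element is either a unit (gcd with 333 is 1) or a zero-divisor (gcd > 1). The number of units is φ(333): factorise 333 = 3^2 · 37, so φ(333) = (3^2 − 3^1) · (37 − 1) = 6 · 36 = 216. The nonzero elements number 333 − 1 = 332. Hence the nonzero zero-divisors number 332 − 216 = 116.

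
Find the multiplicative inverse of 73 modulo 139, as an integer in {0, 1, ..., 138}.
Apply the extended Euclidean algorithm to (139, 73), tracking rows (r, s, t) with s·139 + t·73 = r. Each division r_prev = q·r_cur + r_new produces the new row as (previous row) − q·(current row):
  row A: (139, 1, 0)   [1·139 + 0·73 = 139]
  row B: (73, 0, 1)   [0·139 + 1·73 = 73]
  139 = 1·73 + 66   → row C = row A − 1·row B = (66, 1, −1)   [check: 1·139 − 1·73 = 66]
  73 = 1·66 + 7   → row D = row B − 1·row C = (7, −1, 2)   [check: −1·139 + 2·73 = 7]
  66 = 9·7 + 3   → row E = row C − 9·row D = (3, 10, −19)   [check: 10·139 − 19·73 = 3]
  7 = 2·3 + 1   → row F = row D − 2·row E = (1, −21, 40)   [check: −21·139 + 40·73 = 1]
  3 = 3·1 + 0   → remainder 0, stop. gcd = 1 (last nonzero row F).
The gcd is 1, so 73 is invertible mod 139. The last nonzero row gives −21·139 + 40·73 = 1, so t = 40. So 73^(−1) ≡ 40 (mod 139). Verify: 73 · 40 = 2920 ≡ 1 (mod 139). ✓

Final answer: 73^(−1) ≡ 40 (mod 139)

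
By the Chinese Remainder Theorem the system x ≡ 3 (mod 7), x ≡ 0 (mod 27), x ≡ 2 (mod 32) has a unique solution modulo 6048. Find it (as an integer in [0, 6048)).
The moduli 7, 27, 32 are pairwise coprime, so by the CRT there is a unique solution mod 7·27·32 = 6048.
Solve by successive substitution. Start with x ≡ 3 (mod 7).
  Combine with x ≡ 0 (mod 27): write x = 3 + 7·t and require 3 + 7·t ≡ 0 (mod 27), i.e. 7·t ≡ 0 − 3 ≡ 24 (mod 27). Since 7^(−1) ≡ 4 (mod 27), t ≡ 4·24 ≡ 15 (mod 27). So x ≡ 3 + 7·15 = 108 (mod 189).
  Combine with x ≡ 2 (mod 32): write x = 108 + 189·t and require 108 + 189·t ≡ 2 (mod 32), i.e. 189·t ≡ 2 − 108 ≡ 22 (mod 32). Since 189^(−1) ≡ 21 (mod 32) (189 ≡ 29 (mod 32)), t ≡ 21·22 ≡ 14 (mod 32). So x ≡ 108 + 189·14 = 2754 (mod 6048).
Unique solution in [0, 6048): x = 2754.

Final answer: x ≡ 2754 (mod 6048); the representative in [0, 6048) is 2754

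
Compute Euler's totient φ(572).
φ is multiplicative, with φ(p^e) = p^e − p^(e−1). Factorise 572 = 2^2 · 11 · 13. Then
  φ(572) = (2^2 − 2^1) · (11 − 1) · (13 − 1) = 2 · 10 · 12 = 240.

Final answer: φ(572) = 240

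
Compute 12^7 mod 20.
8

Use repeated squaring. Binary(7) = 111. Walk through the bits of the exponent 7 left-to-right: at each bit after the leading one, square the running value, then multiply by 12 if the bit is 1 (always reducing mod 20):
  bit 1 = 1 (leading): start with 12.
  bit 2 = 1: square 12^2 = 144 ≡ 4; bit is 1, so multiply 4·12 = 48 ≡ 8 (mod 20).
  bit 3 = 1: square 8^2 = 64 ≡ 4; bit is 1, so multiply 4·12 = 48 ≡ 8 (mod 20).
Final value: 12^7 ≡ 8 (mod 20).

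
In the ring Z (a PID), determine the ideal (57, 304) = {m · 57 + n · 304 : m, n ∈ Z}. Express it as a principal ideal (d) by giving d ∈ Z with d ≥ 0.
In the PID Z, (a, b) is generated by gcd(a, b). Compute gcd(304, 57) with the extended Euclidean algorithm, tracking rows (r, s, t) with s·304 + t·57 = r:
  row A: (304, 1, 0)   [1·304 + 0·57 = 304]
  row B: (57, 0, 1)   [0·304 + 1·57 = 57]
  304 = 5·57 + 19   → row C = row A − 5·row B = (19, 1, −5)   [check: 1·304 − 5·57 = 19]
  57 = 3·19 + 0   → remainder 0, stop. gcd = 19 (last nonzero row C).
So gcd(57, 304) = 19, with Bézout identity 1·304 − 5·57 = 19. Containment (⊇): the Bézout identity exhibits 19 as an element of (57, 304), giving (19) ⊆ (57, 304). Containment (⊆): since 19 | 57 and 19 | 304 (57 = 19·3, 304 = 19·16), every Z-linear combination of 57 and 304 is divisible by 19, so (57, 304) ⊆ (19). Therefore (57, 304) = (19), d = 19.

Final answer: (57, 304) = (19); d = 19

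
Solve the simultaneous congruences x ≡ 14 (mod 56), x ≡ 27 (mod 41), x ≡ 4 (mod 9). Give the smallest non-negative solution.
x ≡ 10318 (mod 20664); the representative in [0, 20664) is 10318

The moduli 56, 41, 9 are pairwise coprime, so by the CRT there is a unique solution mod 56·41·9 = 20664.
Solve by successive substitution. Start with x ≡ 14 (mod 56).
  Combine with x ≡ 27 (mod 41): write x = 14 + 56·t and require 14 + 56·t ≡ 27 (mod 41), i.e. 56·t ≡ 27 − 14 ≡ 13 (mod 41). Since 56^(−1) ≡ 11 (mod 41) (56 ≡ 15 (mod 41)), t ≡ 11·13 ≡ 20 (mod 41). So x ≡ 14 + 56·20 = 1134 (mod 2296).
  Combine with x ≡ 4 (mod 9): write x = 1134 + 2296·t and require 1134 + 2296·t ≡ 4 (mod 9), i.e. 2296·t ≡ 4 − 1134 ≡ 4 (mod 9). Since 2296^(−1) ≡ 1 (mod 9) (2296 ≡ 1 (mod 9)), t ≡ 1·4 ≡ 4 (mod 9). So x ≡ 1134 + 2296·4 = 10318 (mod 20664).
Unique solution in [0, 20664): x = 10318.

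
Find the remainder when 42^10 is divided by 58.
Use repeated squaring. Binary(10) = 1010. Walk through the bits of the exponent 10 left-to-right: at each bit after the leading one, square the running value, then multiply by 42 if the bit is 1 (always reducing mod 58):
  bit 1 = 1 (leading): start with 42.
  bit 2 = 0: square 42^2 = 1764 ≡ 24 (mod 58).
  bit 3 = 1: square 24^2 = 576 ≡ 54; bit is 1, so multiply 54·42 = 2268 ≡ 6 (mod 58).
  bit 4 = 0: square 6^2 = 36 (mod 58).
Final value: 42^10 ≡ 36 (mod 58).

Final answer: 36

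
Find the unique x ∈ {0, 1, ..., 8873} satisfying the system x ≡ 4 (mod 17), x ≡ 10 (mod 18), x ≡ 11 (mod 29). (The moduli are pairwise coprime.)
The moduli 17, 18, 29 are pairwise coprime, so by the CRT there is a unique solution mod 17·18·29 = 8874.
Solve by successive substitution. Start with x ≡ 4 (mod 17).
  Combine with x ≡ 10 (mod 18): write x = 4 + 17·t and require 4 + 17·t ≡ 10 (mod 18), i.e. 17·t ≡ 10 − 4 ≡ 6 (mod 18). Since 17^(−1) ≡ 17 (mod 18), t ≡ 17·6 ≡ 12 (mod 18). So x ≡ 4 + 17·12 = 208 (mod 306).
  Combine with x ≡ 11 (mod 29): write x = 208 + 306·t and require 208 + 306·t ≡ 11 (mod 29), i.e. 306·t ≡ 11 − 208 ≡ 6 (mod 29). Since 306^(−1) ≡ 20 (mod 29) (306 ≡ 16 (mod 29)), t ≡ 20·6 ≡ 4 (mod 29). So x ≡ 208 + 306·4 = 1432 (mod 8874).
Unique solution in [0, 8874): x = 1432.

Final answer: x ≡ 1432 (mod 8874); the representative in [0, 8874) is 1432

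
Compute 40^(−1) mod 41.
40^(−1) ≡ 40 (mod 41)

Apply the extended Euclidean algorithm to (41, 40), tracking rows (r, s, t) with s·41 + t·40 = r. Each division r_prev = q·r_cur + r_new produces the new row as (previous row) − q·(current row):
  row A: (41, 1, 0)   [1·41 + 0·40 = 41]
  row B: (40, 0, 1)   [0·41 + 1·40 = 40]
  41 = 1·40 + 1   → row C = row A − 1·row B = (1, 1, −1)   [check: 1·41 − 1·40 = 1]
  40 = 40·1 + 0   → remainder 0, stop. gcd = 1 (last nonzero row C).
The gcd is 1, so 40 is invertible mod 41. The last nonzero row gives 1·41 − 1·40 = 1, so t = −1. So 40^(−1) ≡ −1 ≡ 40 (mod 41). Verify: 40 · 40 = 1600 ≡ 1 (mod 41). ✓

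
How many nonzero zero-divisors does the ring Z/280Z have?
Z/280Z has 183 nonzero zero-divisors

In Z/280Z each nonzero element is either a unit (gcd with 280 is 1) or a zero-divisor (gcd > 1). The number of units is φ(280): factorise 280 = 2^3 · 5 · 7, so φ(280) = (2^3 − 2^2) · (5 − 1) · (7 − 1) = 4 · 4 · 6 = 96. The nonzero elements number 280 − 1 = 279. Hence the nonzero zero-divisors number 279 − 96 = 183.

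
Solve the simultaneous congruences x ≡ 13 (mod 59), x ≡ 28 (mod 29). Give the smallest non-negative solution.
x ≡ 898 (mod 1711); the representative in [0, 1711) is 898

The moduli 59, 29 are pairwise coprime, so by the CRT there is a unique solution mod 59·29 = 1711.
Solve by successive substitution. Start with x ≡ 13 (mod 59).
  Combine with x ≡ 28 (mod 29): write x = 13 + 59·t and require 13 + 59·t ≡ 28 (mod 29), i.e. 59·t ≡ 28 − 13 ≡ 15 (mod 29). Since 59^(−1) ≡ 1 (mod 29) (59 ≡ 1 (mod 29)), t ≡ 1·15 ≡ 15 (mod 29). So x ≡ 13 + 59·15 = 898 (mod 1711).
Unique solution in [0, 1711): x = 898.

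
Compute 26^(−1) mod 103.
Apply the extended Euclidean algorithm to (103, 26), tracking rows (r, s, t) with s·103 + t·26 = r. Each division r_prev = q·r_cur + r_new produces the new row as (previous row) − q·(current row):
  row A: (103, 1, 0)   [1·103 + 0·26 = 103]
  row B: (26, 0, 1)   [0·103 + 1·26 = 26]
  103 = 3·26 + 25   → row C = row A − 3·row B = (25, 1, −3)   [check: 1·103 − 3·26 = 25]
  26 = 1·25 + 1   → row D = row B − 1·row C = (1, −1, 4)   [check: −1·103 + 4·26 = 1]
  25 = 25·1 + 0   → remainder 0, stop. gcd = 1 (last nonzero row D).
The gcd is 1, so 26 is invertible mod 103. The last nonzero row gives −1·103 + 4·26 = 1, so t = 4. So 26^(−1) ≡ 4 (mod 103). Verify: 26 · 4 = 104 ≡ 1 (mod 103). ✓

Final answer: 26^(−1) ≡ 4 (mod 103)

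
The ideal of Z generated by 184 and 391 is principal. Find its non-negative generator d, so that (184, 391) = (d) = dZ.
(184, 391) = (23); d = 23

In the PID Z, (a, b) is generated by gcd(a, b). Compute gcd(391, 184) with the extended Euclidean algorithm, tracking rows (r, s, t) with s·391 + t·184 = r:
  row A: (391, 1, 0)   [1·391 + 0·184 = 391]
  row B: (184, 0, 1)   [0·391 + 1·184 = 184]
  391 = 2·184 + 23   → row C = row A − 2·row B = (23, 1, −2)   [check: 1·391 − 2·184 = 23]
  184 = 8·23 + 0   → remainder 0, stop. gcd = 23 (last nonzero row C).
So gcd(184, 391) = 23, with Bézout identity 1·391 − 2·184 = 23. Containment (⊇): the Bézout identity exhibits 23 as an element of (184, 391), giving (23) ⊆ (184, 391). Containment (⊆): since 23 | 184 and 23 | 391 (184 = 23·8, 391 = 23·17), every Z-linear combination of 184 and 391 is divisible by 23, so (184, 391) ⊆ (23). Therefore (184, 391) = (23), d = 23.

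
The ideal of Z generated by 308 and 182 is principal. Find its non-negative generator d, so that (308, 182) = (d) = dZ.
In the PID Z, (a, b) is generated by gcd(a, b). Compute gcd(308, 182) with the extended Euclidean algorithm, tracking rows (r, s, t) with s·308 + t·182 = r:
  row A: (308, 1, 0)   [1·308 + 0·182 = 308]
  row B: (182, 0, 1)   [0·308 + 1·182 = 182]
  308 = 1·182 + 126   → row C = row A − 1·row B = (126, 1, −1)   [check: 1·308 − 1·182 = 126]
  182 = 1·126 + 56   → row D = row B − 1·row C = (56, −1, 2)   [check: −1·308 + 2·182 = 56]
  126 = 2·56 + 14   → row E = row C − 2·row D = (14, 3, −5)   [check: 3·308 − 5·182 = 14]
  56 = 4·14 + 0   → remainder 0, stop. gcd = 14 (last nonzero row E).
So gcd(308, 182) = 14, with Bézout identity 3·308 − 5·182 = 14. Containment (⊇): the Bézout identity exhibits 14 as an element of (308, 182), giving (14) ⊆ (308, 182). Containment (⊆): since 14 | 308 and 14 | 182 (308 = 14·22, 182 = 14·13), every Z-linear combination of 308 and 182 is divisible by 14, so (308, 182) ⊆ (14). Therefore (308, 182) = (14), d = 14.

Final answer: (308, 182) = (14); d = 14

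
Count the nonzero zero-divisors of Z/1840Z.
Z/1840Z has 1135 nonzero zero-divisors

In Z/1840Z each nonzero element is either a unit (gcd with 1840 is 1) or a zero-divisor (gcd > 1). The number of units is φ(1840): factorise 1840 = 2^4 · 5 · 23, so φ(1840) = (2^4 − 2^3) · (5 − 1) · (23 − 1) = 8 · 4 · 22 = 704. The nonzero elements number 1840 − 1 = 1839. Hence the nonzero zero-divisors number 1839 − 704 = 1135.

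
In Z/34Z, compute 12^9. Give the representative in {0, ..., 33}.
22

Use repeated squaring. Binary(9) = 1001. Walk through the bits of the exponent 9 left-to-right: at each bit after the leading one, square the running value, then multiply by 12 if the bit is 1 (always reducing mod 34):
  bit 1 = 1 (leading): start with 12.
  bit 2 = 0: square 12^2 = 144 ≡ 8 (mod 34).
  bit 3 = 0: square 8^2 = 64 ≡ 30 (mod 34).
  bit 4 = 1: square 30^2 = 900 ≡ 16; bit is 1, so multiply 16·12 = 192 ≡ 22 (mod 34).
Final value: 12^9 ≡ 22 (mod 34).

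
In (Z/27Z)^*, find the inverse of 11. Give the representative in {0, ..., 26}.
Apply the extended Euclidean algorithm to (27, 11), tracking rows (r, s, t) with s·27 + t·11 = r. Each division r_prev = q·r_cur + r_new produces the new row as (previous row) − q·(current row):
  row A: (27, 1, 0)   [1·27 + 0·11 = 27]
  row B: (11, 0, 1)   [0·27 + 1·11 = 11]
  27 = 2·11 + 5   → row C = row A − 2·row B = (5, 1, −2)   [check: 1·27 − 2·11 = 5]
  11 = 2·5 + 1   → row D = row B − 2·row C = (1, −2, 5)   [check: −2·27 + 5·11 = 1]
  5 = 5·1 + 0   → remainder 0, stop. gcd = 1 (last nonzero row D).
The gcd is 1, so 11 is invertible mod 27. The last nonzero row gives −2·27 + 5·11 = 1, so t = 5. So 11^(−1) ≡ 5 (mod 27). Verify: 11 · 5 = 55 ≡ 1 (mod 27). ✓

Final answer: 11^(−1) ≡ 5 (mod 27)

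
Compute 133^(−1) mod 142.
133^(−1) ≡ 63 (mod 142)

Apply the extended Euclidean algorithm to (142, 133), tracking rows (r, s, t) with s·142 + t·133 = r. Each division r_prev = q·r_cur + r_new produces the new row as (previous row) − q·(current row):
  row A: (142, 1, 0)   [1·142 + 0·133 = 142]
  row B: (133, 0, 1)   [0·142 + 1·133 = 133]
  142 = 1·133 + 9   → row C = row A − 1·row B = (9, 1, −1)   [check: 1·142 − 1·133 = 9]
  133 = 14·9 + 7   → row D = row B − 14·row C = (7, −14, 15)   [check: −14·142 + 15·133 = 7]
  9 = 1·7 + 2   → row E = row C − 1·row D = (2, 15, −16)   [check: 15·142 − 16·133 = 2]
  7 = 3·2 + 1   → row F = row D − 3·row E = (1, −59, 63)   [check: −59·142 + 63·133 = 1]
  2 = 2·1 + 0   → remainder 0, stop. gcd = 1 (last nonzero row F).
The gcd is 1, so 133 is invertible mod 142. The last nonzero row gives −59·142 + 63·133 = 1, so t = 63. So 133^(−1) ≡ 63 (mod 142). Verify: 133 · 63 = 8379 ≡ 1 (mod 142). ✓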